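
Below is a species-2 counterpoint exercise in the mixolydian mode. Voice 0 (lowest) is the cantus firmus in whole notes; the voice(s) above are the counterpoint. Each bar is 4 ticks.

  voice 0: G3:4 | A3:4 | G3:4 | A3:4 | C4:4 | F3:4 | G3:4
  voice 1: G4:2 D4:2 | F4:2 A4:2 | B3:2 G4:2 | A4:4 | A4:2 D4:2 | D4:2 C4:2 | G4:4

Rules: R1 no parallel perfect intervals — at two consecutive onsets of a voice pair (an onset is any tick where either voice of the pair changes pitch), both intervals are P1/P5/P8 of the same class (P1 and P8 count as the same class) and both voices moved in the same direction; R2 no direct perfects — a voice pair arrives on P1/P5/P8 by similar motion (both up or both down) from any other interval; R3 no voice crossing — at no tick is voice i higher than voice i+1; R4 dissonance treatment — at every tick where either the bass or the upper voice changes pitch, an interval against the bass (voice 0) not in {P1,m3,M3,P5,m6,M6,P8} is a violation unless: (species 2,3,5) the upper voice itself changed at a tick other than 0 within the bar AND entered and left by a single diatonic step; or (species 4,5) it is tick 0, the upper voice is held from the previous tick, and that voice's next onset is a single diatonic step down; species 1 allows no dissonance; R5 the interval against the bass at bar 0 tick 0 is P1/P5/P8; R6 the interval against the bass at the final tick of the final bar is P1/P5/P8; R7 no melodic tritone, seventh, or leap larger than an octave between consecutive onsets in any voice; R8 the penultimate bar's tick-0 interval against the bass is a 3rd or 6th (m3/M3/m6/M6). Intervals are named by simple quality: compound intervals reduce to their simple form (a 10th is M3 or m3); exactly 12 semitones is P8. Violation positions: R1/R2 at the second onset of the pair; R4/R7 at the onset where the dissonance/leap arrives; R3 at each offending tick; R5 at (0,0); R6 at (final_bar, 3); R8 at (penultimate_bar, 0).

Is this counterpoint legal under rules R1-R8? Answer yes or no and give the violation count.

bar 0: v0=G3 v1=G4 (P8)
bar 1: v0=A3 v1=F4 (m6)
bar 2: v0=G3 v1=B3 (M3)
bar 3: v0=A3 v1=A4 (P8)
bar 4: v0=C4 v1=A4 (M6)
bar 5: v0=F3 v1=D4 (M6)
bar 6: v0=G3 v1=G4 (P8)
  R7 @ bar2.0: A4->B3 leap 10st
  R1 @ bar3.0: G3/G4 P8 -> A3/A4 P8 similar
  R4 @ bar4.2: C4/D4 M2 untreated
  R2 @ bar6.0: F3/C4 P5 -> G3/G4 P8 similar

No (4 violations)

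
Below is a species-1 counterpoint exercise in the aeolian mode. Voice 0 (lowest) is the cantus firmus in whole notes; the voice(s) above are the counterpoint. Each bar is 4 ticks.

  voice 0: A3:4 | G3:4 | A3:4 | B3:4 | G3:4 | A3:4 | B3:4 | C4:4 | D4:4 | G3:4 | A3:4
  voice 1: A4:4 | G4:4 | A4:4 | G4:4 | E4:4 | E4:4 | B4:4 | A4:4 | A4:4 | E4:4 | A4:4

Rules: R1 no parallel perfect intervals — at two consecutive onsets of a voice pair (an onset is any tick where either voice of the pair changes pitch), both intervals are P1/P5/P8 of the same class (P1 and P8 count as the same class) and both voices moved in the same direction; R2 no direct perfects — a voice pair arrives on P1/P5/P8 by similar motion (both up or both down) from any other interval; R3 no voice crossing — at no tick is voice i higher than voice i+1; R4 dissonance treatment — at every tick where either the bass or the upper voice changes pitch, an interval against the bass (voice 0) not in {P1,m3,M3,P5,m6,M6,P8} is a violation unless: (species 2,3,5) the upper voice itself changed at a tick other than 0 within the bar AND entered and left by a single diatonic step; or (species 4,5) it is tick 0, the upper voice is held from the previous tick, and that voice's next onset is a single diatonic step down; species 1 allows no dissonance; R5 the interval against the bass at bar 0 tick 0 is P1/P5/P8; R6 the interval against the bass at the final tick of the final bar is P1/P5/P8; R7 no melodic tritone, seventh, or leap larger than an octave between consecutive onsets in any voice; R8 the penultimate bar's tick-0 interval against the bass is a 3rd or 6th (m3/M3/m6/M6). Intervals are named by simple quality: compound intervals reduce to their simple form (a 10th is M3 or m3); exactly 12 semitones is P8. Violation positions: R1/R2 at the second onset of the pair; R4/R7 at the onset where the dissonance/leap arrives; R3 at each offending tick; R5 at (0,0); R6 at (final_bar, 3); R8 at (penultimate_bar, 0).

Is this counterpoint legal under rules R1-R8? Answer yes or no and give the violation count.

bar 0: v0=A3 v1=A4 (P8)
bar 1: v0=G3 v1=G4 (P8)
bar 2: v0=A3 v1=A4 (P8)
bar 3: v0=B3 v1=G4 (m6)
bar 4: v0=G3 v1=E4 (M6)
bar 5: v0=A3 v1=E4 (P5)
bar 6: v0=B3 v1=B4 (P8)
bar 7: v0=C4 v1=A4 (M6)
bar 8: v0=D4 v1=A4 (P5)
bar 9: v0=G3 v1=E4 (M6)
bar 10: v0=A3 v1=A4 (P8)
  R1 @ bar1.0: A3/A4 P8 -> G3/G4 P8 similar
  R1 @ bar2.0: G3/G4 P8 -> A3/A4 P8 similar
  R2 @ bar6.0: A3/E4 P5 -> B3/B4 P8 similar
  R2 @ bar10.0: G3/E4 M6 -> A3/A4 P8 similar

No (4 violations)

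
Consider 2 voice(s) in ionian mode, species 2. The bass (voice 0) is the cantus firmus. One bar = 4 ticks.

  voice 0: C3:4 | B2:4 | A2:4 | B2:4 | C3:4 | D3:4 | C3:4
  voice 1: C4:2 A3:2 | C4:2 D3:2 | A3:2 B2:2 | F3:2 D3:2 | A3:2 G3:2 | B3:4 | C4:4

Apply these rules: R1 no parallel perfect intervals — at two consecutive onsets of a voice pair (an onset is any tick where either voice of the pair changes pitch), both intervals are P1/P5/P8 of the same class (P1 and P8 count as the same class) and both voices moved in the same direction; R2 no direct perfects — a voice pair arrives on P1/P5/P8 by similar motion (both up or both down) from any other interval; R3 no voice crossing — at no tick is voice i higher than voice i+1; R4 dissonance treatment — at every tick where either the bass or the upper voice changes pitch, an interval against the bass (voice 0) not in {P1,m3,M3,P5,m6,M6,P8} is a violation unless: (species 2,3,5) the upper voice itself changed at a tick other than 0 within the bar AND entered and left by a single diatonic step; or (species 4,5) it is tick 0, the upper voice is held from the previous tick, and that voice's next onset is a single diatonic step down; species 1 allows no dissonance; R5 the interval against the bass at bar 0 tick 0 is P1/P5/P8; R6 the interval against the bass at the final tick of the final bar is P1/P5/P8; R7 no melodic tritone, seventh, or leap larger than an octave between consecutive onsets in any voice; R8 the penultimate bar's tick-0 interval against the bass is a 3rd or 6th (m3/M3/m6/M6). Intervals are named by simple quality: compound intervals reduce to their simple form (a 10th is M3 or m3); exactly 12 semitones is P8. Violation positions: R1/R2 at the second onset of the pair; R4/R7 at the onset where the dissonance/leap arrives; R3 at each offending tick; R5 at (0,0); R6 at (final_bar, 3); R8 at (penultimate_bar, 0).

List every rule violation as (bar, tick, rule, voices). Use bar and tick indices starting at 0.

bar 0: v0=C3 v1=C4 downbeat P8
bar 1: v0=B2 v1=C4 downbeat m2
bar 2: v0=A2 v1=A3 downbeat P8
bar 3: v0=B2 v1=F3 downbeat TT
bar 4: v0=C3 v1=A3 downbeat M6
bar 5: v0=D3 v1=B3 downbeat M6
bar 6: v0=C3 v1=C4 downbeat P8
  -> R4 @ bar 1 tick 0 v(0, 1): B2/C4 m2 untreated
  -> R7 @ bar 1 tick 2 v(1,): C4->D3 leap 10st
  -> R4 @ bar 2 tick 2 v(0, 1): A2/B2 M2 untreated
  -> R7 @ bar 2 tick 2 v(1,): A3->B2 leap 10st
  -> R4 @ bar 3 tick 0 v(0, 1): B2/F3 TT untreated
  -> R7 @ bar 3 tick 0 v(1,): B2->F3 leap 6st

(1, 0, R4, (0, 1))
(1, 2, R7, (1,))
(2, 2, R4, (0, 1))
(2, 2, R7, (1,))
(3, 0, R4, (0, 1))
(3, 0, R7, (1,))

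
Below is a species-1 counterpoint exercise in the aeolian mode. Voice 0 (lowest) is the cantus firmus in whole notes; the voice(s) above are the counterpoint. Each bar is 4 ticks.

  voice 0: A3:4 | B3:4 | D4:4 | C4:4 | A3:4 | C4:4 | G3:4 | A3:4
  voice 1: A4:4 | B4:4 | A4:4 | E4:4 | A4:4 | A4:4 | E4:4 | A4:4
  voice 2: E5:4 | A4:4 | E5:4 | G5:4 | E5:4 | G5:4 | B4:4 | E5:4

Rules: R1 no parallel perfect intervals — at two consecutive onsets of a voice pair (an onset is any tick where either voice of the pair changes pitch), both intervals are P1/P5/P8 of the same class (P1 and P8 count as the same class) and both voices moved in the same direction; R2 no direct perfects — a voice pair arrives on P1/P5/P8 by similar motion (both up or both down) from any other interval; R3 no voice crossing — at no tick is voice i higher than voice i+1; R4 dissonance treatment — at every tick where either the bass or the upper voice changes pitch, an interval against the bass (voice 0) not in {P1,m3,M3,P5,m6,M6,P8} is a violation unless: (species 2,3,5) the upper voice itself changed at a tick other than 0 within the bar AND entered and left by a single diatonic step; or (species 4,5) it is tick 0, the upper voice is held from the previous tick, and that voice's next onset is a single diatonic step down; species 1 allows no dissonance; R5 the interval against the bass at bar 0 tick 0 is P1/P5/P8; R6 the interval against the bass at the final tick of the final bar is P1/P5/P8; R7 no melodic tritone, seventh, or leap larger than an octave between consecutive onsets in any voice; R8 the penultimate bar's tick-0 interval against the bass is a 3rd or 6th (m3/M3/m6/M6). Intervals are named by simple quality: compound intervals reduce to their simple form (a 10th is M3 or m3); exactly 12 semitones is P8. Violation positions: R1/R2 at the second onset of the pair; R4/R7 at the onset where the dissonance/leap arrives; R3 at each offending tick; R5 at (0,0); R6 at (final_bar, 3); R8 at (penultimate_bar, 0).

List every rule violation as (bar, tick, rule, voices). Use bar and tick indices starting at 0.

(1, 0, R1, (0, 1))
(1, 0, R3, (1, 2))
(1, 0, R4, (0, 2))
(1, 1, R3, (1, 2))
(1, 2, R3, (1, 2))
(1, 3, R3, (1, 2))
(2, 0, R4, (0, 2))
(4, 0, R1, (0, 2))
(5, 0, R1, (0, 2))
(6, 0, R2, (1, 2))
(7, 0, R1, (1, 2))
(7, 0, R2, (0, 1))
(7, 0, R2, (0, 2))

bar 0: v0=A3 v1=A4 v2=E5 downbeat P5
bar 1: v0=B3 v1=B4 v2=A4 downbeat m7
bar 2: v0=D4 v1=A4 v2=E5 downbeat M2
bar 3: v0=C4 v1=E4 v2=G5 downbeat P5
bar 4: v0=A3 v1=A4 v2=E5 downbeat P5
bar 5: v0=C4 v1=A4 v2=G5 downbeat P5
bar 6: v0=G3 v1=E4 v2=B4 downbeat M3
bar 7: v0=A3 v1=A4 v2=E5 downbeat P5
  -> R1 @ bar 1 tick 0 v(0, 1): A3/A4 P8 -> B3/B4 P8 similar
  -> R3 @ bar 1 tick 0 v(1, 2): B4 above A4
  -> R4 @ bar 1 tick 0 v(0, 2): B3/A4 m7 untreated
  -> R3 @ bar 1 tick 1 v(1, 2): B4 above A4
  -> R3 @ bar 1 tick 2 v(1, 2): B4 above A4
  -> R3 @ bar 1 tick 3 v(1, 2): B4 above A4
  -> R4 @ bar 2 tick 0 v(0, 2): D4/E5 M2 untreated
  -> R1 @ bar 4 tick 0 v(0, 2): C4/G5 P5 -> A3/E5 P5 similar
  -> R1 @ bar 5 tick 0 v(0, 2): A3/E5 P5 -> C4/G5 P5 similar
  -> R2 @ bar 6 tick 0 v(1, 2): A4/G5 m7 -> E4/B4 P5 similar
  -> R1 @ bar 7 tick 0 v(1, 2): E4/B4 P5 -> A4/E5 P5 similar
  -> R2 @ bar 7 tick 0 v(0, 1): G3/E4 M6 -> A3/A4 P8 similar
  -> R2 @ bar 7 tick 0 v(0, 2): G3/B4 M3 -> A3/E5 P5 similar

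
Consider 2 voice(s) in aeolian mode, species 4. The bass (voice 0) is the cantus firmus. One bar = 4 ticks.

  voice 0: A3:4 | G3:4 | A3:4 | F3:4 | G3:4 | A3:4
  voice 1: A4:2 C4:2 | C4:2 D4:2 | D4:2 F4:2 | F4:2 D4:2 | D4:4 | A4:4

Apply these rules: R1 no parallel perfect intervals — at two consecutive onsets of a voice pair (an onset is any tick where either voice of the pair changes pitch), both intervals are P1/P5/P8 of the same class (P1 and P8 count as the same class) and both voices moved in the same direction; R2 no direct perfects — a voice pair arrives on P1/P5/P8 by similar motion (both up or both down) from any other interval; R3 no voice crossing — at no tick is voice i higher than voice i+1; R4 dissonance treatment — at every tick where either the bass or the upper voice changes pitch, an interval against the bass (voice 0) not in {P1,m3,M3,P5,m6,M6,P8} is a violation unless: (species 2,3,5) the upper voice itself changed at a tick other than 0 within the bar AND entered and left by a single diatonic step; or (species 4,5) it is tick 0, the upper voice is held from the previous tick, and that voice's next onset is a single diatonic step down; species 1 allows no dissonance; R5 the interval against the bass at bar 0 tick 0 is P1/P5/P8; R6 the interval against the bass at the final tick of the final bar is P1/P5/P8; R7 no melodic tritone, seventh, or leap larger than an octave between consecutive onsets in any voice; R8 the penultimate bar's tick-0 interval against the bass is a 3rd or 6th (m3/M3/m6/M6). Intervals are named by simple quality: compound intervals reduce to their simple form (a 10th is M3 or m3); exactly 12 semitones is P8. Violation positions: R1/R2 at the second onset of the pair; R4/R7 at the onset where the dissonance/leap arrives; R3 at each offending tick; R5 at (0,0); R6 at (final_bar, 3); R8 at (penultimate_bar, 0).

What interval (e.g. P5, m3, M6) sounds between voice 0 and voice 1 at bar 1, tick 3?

P5

voice 0=G3 voice 1=D4 -> P5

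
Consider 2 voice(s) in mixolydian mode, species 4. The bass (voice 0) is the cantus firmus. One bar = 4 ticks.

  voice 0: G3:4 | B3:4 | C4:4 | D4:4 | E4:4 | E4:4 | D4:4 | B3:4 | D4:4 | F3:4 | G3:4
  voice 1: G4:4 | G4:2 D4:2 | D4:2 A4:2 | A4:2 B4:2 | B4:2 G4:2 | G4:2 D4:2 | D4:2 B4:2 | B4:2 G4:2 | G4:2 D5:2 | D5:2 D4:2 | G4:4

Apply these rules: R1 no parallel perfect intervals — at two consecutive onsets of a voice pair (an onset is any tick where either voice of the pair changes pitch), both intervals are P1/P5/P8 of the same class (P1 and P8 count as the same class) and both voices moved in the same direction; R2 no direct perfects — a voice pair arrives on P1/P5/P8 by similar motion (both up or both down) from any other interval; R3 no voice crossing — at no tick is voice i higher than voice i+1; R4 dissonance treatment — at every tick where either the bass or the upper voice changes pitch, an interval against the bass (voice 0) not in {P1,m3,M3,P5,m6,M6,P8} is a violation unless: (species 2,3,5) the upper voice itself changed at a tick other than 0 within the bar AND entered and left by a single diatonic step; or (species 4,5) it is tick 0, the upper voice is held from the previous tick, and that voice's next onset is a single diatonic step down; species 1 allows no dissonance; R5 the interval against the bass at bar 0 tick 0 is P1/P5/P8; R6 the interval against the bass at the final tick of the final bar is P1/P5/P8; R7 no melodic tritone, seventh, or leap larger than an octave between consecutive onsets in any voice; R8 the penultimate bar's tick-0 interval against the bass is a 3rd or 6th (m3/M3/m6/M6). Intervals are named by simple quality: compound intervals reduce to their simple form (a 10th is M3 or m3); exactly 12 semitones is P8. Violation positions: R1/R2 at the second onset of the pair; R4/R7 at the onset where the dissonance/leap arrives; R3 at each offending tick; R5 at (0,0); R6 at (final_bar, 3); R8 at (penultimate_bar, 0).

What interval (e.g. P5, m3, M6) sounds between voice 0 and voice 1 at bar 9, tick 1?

voice 0=F3 voice 1=D5 -> M6

M6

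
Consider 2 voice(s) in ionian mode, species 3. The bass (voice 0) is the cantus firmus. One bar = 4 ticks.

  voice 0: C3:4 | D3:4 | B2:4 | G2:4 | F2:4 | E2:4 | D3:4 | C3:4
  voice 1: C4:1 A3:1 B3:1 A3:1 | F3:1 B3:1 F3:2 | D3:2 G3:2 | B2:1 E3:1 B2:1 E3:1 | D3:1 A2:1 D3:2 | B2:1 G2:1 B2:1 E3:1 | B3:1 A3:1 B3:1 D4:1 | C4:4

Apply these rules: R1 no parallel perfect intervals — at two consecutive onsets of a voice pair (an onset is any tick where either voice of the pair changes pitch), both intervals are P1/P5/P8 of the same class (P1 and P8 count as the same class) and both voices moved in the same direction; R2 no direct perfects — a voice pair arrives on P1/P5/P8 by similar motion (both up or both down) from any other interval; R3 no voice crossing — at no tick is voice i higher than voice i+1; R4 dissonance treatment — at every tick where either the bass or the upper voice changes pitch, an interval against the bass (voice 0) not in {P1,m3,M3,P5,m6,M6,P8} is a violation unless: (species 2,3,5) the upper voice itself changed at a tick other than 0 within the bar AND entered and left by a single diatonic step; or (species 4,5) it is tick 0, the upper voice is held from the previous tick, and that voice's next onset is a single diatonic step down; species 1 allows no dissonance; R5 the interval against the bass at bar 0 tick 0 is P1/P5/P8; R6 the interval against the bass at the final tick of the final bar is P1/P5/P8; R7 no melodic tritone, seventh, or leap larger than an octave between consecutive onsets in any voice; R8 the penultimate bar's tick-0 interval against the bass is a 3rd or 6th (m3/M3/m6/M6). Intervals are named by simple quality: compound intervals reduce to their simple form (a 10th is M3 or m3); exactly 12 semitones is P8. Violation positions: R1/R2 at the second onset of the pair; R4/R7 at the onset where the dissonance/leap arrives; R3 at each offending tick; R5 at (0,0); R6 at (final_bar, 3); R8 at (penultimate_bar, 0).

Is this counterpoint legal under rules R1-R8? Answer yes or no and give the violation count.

bar 0: v0=C3 v1=C4 (P8)
bar 1: v0=D3 v1=F3 (m3)
bar 2: v0=B2 v1=D3 (m3)
bar 3: v0=G2 v1=B2 (M3)
bar 4: v0=F2 v1=D3 (M6)
bar 5: v0=E2 v1=B2 (P5)
bar 6: v0=D3 v1=B3 (M6)
bar 7: v0=C3 v1=C4 (P8)
  R7 @ bar1.1: F3->B3 leap 6st
  R7 @ bar1.2: B3->F3 leap 6st
  R2 @ bar5.0: F2/D3 M6 -> E2/B2 P5 similar
  R7 @ bar6.0: E2->D3 leap 10st
  R1 @ bar7.0: D3/D4 P8 -> C3/C4 P8 similar

No (5 violations)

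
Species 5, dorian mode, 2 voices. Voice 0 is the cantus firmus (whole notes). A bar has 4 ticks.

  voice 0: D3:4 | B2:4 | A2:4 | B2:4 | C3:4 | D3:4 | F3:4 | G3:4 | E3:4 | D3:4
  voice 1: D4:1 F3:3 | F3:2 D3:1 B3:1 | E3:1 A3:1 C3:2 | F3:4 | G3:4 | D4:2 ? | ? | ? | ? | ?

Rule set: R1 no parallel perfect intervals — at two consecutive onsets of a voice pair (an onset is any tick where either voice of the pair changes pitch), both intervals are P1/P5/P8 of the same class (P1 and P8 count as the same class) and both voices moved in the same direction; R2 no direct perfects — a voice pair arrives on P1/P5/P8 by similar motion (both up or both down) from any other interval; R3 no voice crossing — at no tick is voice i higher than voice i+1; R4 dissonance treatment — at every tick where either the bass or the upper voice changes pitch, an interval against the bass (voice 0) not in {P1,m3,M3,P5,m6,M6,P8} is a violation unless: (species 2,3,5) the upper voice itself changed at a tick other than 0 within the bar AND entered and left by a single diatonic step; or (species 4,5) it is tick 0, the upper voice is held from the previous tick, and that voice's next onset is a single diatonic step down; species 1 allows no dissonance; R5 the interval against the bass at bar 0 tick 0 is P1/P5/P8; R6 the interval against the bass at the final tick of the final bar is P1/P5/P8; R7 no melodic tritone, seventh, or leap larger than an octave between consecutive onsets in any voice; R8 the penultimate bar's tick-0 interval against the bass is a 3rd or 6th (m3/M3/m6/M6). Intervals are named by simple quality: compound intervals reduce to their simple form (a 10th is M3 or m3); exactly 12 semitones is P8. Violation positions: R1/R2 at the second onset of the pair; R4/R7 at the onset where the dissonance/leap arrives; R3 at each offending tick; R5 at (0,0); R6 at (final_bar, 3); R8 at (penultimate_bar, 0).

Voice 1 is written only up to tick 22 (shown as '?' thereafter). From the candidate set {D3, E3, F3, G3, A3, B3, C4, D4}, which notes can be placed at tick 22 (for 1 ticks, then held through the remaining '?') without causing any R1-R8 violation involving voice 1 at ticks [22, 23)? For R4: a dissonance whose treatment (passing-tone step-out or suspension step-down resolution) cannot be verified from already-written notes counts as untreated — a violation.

D3: legal
E3: violates R4,R7
F3: legal
G3: violates R4
A3: legal
B3: legal
C4: violates R4
D4: legal

{A3, B3, D3, D4, F3}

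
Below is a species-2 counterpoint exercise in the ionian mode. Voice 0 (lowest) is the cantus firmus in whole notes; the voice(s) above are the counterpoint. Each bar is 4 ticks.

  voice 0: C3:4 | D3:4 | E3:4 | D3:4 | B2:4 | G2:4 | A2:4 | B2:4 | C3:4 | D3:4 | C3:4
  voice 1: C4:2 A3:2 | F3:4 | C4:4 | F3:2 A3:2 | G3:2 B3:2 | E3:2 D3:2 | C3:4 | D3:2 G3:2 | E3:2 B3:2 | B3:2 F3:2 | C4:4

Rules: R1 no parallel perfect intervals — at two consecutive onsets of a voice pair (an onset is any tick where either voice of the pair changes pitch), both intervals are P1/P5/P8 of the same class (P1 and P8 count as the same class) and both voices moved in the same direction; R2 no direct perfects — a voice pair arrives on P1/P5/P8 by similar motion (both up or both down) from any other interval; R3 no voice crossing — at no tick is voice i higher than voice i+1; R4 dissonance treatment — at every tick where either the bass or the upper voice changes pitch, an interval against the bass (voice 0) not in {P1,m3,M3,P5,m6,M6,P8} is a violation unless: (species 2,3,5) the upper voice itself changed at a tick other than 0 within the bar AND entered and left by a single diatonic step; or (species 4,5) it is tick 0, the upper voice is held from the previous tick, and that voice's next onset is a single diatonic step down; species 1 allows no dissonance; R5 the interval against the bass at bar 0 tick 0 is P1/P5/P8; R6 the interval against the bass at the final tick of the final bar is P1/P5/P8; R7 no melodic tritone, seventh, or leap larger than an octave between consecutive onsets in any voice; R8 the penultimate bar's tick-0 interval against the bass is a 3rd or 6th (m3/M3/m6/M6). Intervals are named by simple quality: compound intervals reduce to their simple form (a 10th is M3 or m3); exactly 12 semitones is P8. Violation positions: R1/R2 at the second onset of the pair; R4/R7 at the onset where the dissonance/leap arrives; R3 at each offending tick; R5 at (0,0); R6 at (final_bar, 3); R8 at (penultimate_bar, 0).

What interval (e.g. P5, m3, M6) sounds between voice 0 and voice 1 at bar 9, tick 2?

voice 0=D3 voice 1=F3 -> m3

m3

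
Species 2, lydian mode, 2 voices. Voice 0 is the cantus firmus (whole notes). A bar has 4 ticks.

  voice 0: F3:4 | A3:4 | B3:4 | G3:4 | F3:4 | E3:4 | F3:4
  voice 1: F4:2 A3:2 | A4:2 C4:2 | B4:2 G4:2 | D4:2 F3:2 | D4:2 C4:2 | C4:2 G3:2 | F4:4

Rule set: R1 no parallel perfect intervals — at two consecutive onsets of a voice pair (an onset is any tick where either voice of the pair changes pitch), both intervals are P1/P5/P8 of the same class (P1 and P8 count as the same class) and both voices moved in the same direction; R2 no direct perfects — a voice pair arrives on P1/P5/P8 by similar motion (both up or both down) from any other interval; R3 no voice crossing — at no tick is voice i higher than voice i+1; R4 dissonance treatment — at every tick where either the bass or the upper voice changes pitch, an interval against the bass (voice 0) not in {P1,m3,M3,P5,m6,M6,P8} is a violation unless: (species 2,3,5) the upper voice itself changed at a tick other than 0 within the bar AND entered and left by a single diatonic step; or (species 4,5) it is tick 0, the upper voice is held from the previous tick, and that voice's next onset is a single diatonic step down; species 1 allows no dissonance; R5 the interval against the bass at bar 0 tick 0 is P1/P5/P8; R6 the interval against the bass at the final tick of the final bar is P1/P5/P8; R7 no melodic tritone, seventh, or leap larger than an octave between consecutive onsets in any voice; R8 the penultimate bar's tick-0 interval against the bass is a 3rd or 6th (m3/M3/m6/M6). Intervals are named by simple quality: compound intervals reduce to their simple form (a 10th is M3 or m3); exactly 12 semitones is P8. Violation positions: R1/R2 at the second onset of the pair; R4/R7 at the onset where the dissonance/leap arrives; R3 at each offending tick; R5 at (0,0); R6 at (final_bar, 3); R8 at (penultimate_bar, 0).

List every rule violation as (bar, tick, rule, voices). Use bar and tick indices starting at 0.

bar 0: v0=F3 v1=F4 downbeat P8
bar 1: v0=A3 v1=A4 downbeat P8
bar 2: v0=B3 v1=B4 downbeat P8
bar 3: v0=G3 v1=D4 downbeat P5
bar 4: v0=F3 v1=D4 downbeat M6
bar 5: v0=E3 v1=C4 downbeat m6
bar 6: v0=F3 v1=F4 downbeat P8
  -> R2 @ bar 1 tick 0 v(0, 1): F3/A3 M3 -> A3/A4 P8 similar
  -> R2 @ bar 2 tick 0 v(0, 1): A3/C4 m3 -> B3/B4 P8 similar
  -> R7 @ bar 2 tick 0 v(1,): C4->B4 leap 11st
  -> R2 @ bar 3 tick 0 v(0, 1): B3/G4 m6 -> G3/D4 P5 similar
  -> R3 @ bar 3 tick 2 v(0, 1): G3 above F3
  -> R4 @ bar 3 tick 2 v(0, 1): G3/F3 M2 untreated
  -> R3 @ bar 3 tick 3 v(0, 1): G3 above F3
  -> R2 @ bar 6 tick 0 v(0, 1): E3/G3 m3 -> F3/F4 P8 similar
  -> R7 @ bar 6 tick 0 v(1,): G3->F4 leap 10st

(1, 0, R2, (0, 1))
(2, 0, R2, (0, 1))
(2, 0, R7, (1,))
(3, 0, R2, (0, 1))
(3, 2, R3, (0, 1))
(3, 2, R4, (0, 1))
(3, 3, R3, (0, 1))
(6, 0, R2, (0, 1))
(6, 0, R7, (1,))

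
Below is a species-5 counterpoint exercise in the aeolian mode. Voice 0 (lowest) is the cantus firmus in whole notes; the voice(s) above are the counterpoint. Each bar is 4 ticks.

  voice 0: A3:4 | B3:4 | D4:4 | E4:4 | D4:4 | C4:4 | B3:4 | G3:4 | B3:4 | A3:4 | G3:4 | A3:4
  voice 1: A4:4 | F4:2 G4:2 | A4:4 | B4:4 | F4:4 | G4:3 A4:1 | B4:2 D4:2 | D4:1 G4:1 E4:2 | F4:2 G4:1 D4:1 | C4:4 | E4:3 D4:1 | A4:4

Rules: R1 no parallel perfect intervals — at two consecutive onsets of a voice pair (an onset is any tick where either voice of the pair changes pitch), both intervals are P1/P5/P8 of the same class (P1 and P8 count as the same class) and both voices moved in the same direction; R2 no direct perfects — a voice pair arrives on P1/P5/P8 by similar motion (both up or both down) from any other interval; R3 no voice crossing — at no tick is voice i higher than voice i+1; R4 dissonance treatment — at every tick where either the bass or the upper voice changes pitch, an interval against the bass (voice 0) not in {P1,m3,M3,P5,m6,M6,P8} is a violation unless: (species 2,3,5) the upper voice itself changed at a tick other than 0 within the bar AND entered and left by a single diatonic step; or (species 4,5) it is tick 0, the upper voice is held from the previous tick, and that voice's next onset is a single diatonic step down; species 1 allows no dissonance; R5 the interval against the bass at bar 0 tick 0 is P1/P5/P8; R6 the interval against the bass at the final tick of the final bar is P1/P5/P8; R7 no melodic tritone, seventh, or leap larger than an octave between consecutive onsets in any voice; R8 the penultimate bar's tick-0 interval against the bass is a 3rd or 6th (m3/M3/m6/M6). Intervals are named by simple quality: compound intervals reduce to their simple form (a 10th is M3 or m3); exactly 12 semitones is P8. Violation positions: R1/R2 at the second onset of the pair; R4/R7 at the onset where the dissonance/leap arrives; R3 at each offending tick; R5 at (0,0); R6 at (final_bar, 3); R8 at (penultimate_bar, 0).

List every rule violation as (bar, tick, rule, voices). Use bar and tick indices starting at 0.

bar 0: v0=A3 v1=A4 downbeat P8
bar 1: v0=B3 v1=F4 downbeat TT
bar 2: v0=D4 v1=A4 downbeat P5
bar 3: v0=E4 v1=B4 downbeat P5
bar 4: v0=D4 v1=F4 downbeat m3
bar 5: v0=C4 v1=G4 downbeat P5
bar 6: v0=B3 v1=B4 downbeat P8
bar 7: v0=G3 v1=D4 downbeat P5
bar 8: v0=B3 v1=F4 downbeat TT
bar 9: v0=A3 v1=C4 downbeat m3
bar 10: v0=G3 v1=E4 downbeat M6
bar 11: v0=A3 v1=A4 downbeat P8
  -> R4 @ bar 1 tick 0 v(0, 1): B3/F4 TT untreated
  -> R2 @ bar 2 tick 0 v(0, 1): B3/G4 m6 -> D4/A4 P5 similar
  -> R1 @ bar 3 tick 0 v(0, 1): D4/A4 P5 -> E4/B4 P5 similar
  -> R7 @ bar 4 tick 0 v(1,): B4->F4 leap 6st
  -> R4 @ bar 8 tick 0 v(0, 1): B3/F4 TT untreated
  -> R2 @ bar 11 tick 0 v(0, 1): G3/D4 P5 -> A3/A4 P8 similar

(1, 0, R4, (0, 1))
(2, 0, R2, (0, 1))
(3, 0, R1, (0, 1))
(4, 0, R7, (1,))
(8, 0, R4, (0, 1))
(11, 0, R2, (0, 1))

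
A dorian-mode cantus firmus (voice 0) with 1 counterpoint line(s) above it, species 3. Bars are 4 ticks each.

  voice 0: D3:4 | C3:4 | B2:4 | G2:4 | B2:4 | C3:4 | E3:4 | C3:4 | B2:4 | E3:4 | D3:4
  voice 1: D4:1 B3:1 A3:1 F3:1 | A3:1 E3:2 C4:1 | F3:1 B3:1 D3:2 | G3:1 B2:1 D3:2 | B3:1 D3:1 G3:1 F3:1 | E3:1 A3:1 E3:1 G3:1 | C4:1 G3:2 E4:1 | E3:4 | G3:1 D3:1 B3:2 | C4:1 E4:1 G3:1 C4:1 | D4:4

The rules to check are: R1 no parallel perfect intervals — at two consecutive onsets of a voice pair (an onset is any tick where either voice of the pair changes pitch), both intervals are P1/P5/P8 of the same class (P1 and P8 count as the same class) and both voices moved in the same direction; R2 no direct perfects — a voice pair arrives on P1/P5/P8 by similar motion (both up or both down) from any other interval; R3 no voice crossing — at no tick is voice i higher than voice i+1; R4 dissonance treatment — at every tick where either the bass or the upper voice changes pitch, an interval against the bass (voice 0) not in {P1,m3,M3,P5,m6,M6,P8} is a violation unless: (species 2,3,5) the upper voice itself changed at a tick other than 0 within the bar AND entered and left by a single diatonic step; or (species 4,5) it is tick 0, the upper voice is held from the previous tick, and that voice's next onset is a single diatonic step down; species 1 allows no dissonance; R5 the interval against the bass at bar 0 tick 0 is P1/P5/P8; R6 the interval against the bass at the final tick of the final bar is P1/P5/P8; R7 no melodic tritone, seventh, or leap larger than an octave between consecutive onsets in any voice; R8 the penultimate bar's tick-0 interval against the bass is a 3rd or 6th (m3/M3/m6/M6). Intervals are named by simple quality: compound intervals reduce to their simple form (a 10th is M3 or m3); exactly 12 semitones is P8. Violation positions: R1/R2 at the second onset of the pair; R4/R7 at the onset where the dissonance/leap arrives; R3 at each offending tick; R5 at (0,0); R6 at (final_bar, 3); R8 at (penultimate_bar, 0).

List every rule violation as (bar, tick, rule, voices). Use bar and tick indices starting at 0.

(2, 0, R4, (0, 1))
(2, 1, R7, (1,))
(4, 0, R2, (0, 1))

bar 0: v0=D3 v1=D4 downbeat P8
bar 1: v0=C3 v1=A3 downbeat M6
bar 2: v0=B2 v1=F3 downbeat TT
bar 3: v0=G2 v1=G3 downbeat P8
bar 4: v0=B2 v1=B3 downbeat P8
bar 5: v0=C3 v1=E3 downbeat M3
bar 6: v0=E3 v1=C4 downbeat m6
bar 7: v0=C3 v1=E3 downbeat M3
bar 8: v0=B2 v1=G3 downbeat m6
bar 9: v0=E3 v1=C4 downbeat m6
bar 10: v0=D3 v1=D4 downbeat P8
  -> R4 @ bar 2 tick 0 v(0, 1): B2/F3 TT untreated
  -> R7 @ bar 2 tick 1 v(1,): F3->B3 leap 6st
  -> R2 @ bar 4 tick 0 v(0, 1): G2/D3 P5 -> B2/B3 P8 similar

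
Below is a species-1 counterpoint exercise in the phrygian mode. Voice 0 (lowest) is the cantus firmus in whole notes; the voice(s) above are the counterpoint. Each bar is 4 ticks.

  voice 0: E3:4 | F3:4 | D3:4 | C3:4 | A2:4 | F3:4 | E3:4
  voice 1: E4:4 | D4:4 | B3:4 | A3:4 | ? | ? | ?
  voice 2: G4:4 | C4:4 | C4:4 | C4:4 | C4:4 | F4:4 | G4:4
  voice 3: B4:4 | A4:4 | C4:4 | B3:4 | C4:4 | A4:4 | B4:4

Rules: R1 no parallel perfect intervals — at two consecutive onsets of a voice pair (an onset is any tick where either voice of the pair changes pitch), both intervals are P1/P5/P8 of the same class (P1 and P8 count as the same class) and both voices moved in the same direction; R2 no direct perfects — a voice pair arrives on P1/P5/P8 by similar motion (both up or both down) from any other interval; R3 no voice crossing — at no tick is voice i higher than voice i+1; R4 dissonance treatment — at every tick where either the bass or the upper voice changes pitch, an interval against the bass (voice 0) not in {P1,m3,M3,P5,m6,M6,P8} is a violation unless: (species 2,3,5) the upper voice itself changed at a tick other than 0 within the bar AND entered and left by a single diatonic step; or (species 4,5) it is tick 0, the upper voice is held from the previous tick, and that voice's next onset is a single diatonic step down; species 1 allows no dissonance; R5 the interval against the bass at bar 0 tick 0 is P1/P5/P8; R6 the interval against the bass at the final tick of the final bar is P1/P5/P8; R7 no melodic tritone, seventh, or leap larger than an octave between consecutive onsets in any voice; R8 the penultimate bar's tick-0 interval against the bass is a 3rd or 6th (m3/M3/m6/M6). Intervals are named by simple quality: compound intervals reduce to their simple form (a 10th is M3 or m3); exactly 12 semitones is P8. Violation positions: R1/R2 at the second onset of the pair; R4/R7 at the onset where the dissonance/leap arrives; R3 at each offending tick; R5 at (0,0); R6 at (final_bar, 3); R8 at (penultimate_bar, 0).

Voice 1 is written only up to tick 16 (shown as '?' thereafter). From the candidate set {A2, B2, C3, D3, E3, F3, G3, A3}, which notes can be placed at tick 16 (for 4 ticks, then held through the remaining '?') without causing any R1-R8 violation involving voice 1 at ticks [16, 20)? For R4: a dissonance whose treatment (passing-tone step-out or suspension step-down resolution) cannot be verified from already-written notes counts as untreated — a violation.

A2: violates R2
B2: violates R4,R7
C3: legal
D3: violates R4
E3: violates R2
F3: legal
G3: violates R4
A3: legal

{A3, C3, F3}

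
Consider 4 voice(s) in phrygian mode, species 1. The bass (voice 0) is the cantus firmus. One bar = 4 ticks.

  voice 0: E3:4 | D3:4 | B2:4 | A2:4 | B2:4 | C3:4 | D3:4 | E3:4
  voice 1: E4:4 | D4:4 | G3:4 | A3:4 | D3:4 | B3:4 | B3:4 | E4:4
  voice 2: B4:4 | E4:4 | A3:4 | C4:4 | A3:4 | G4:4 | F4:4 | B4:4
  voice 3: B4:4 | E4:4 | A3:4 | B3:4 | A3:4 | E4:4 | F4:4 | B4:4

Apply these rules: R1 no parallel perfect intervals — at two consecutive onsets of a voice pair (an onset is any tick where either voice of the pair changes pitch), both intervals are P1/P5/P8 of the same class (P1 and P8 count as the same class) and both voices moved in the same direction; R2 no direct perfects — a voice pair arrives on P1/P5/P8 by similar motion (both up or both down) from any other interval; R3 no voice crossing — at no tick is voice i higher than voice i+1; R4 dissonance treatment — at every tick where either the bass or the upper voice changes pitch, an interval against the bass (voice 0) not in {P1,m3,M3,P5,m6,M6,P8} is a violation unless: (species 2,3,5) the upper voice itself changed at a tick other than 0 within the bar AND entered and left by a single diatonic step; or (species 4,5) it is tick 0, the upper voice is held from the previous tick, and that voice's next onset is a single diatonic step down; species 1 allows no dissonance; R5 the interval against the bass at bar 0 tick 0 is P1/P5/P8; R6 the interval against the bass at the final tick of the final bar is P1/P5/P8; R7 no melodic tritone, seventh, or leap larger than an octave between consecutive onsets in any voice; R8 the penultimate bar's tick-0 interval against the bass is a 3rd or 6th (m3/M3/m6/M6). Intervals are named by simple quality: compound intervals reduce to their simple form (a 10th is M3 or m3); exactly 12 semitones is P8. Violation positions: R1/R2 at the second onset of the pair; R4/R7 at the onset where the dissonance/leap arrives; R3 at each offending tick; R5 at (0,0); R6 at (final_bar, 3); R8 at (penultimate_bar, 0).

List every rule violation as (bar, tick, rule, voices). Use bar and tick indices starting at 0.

(1, 0, R1, (0, 1))
(1, 0, R1, (2, 3))
(1, 0, R4, (0, 2))
(1, 0, R4, (0, 3))
(2, 0, R1, (2, 3))
(2, 0, R4, (0, 2))
(2, 0, R4, (0, 3))
(3, 0, R3, (2, 3))
(3, 0, R4, (0, 3))
(3, 1, R3, (2, 3))
(3, 2, R3, (2, 3))
(3, 3, R3, (2, 3))
(4, 0, R2, (1, 2))
(4, 0, R2, (1, 3))
(4, 0, R2, (2, 3))
(4, 0, R4, (0, 2))
(4, 0, R4, (0, 3))
(5, 0, R2, (0, 2))
(5, 0, R3, (2, 3))
(5, 0, R4, (0, 1))
(5, 0, R7, (2,))
(5, 1, R3, (2, 3))
(5, 2, R3, (2, 3))
(5, 3, R3, (2, 3))
(7, 0, R1, (2, 3))
(7, 0, R2, (0, 1))
(7, 0, R2, (0, 2))
(7, 0, R2, (0, 3))
(7, 0, R2, (1, 2))
(7, 0, R2, (1, 3))
(7, 0, R7, (2,))
(7, 0, R7, (3,))

bar 0: v0=E3 v1=E4 v2=B4 v3=B4 downbeat P5
bar 1: v0=D3 v1=D4 v2=E4 v3=E4 downbeat M2
bar 2: v0=B2 v1=G3 v2=A3 v3=A3 downbeat m7
bar 3: v0=A2 v1=A3 v2=C4 v3=B3 downbeat M2
bar 4: v0=B2 v1=D3 v2=A3 v3=A3 downbeat m7
bar 5: v0=C3 v1=B3 v2=G4 v3=E4 downbeat M3
bar 6: v0=D3 v1=B3 v2=F4 v3=F4 downbeat m3
bar 7: v0=E3 v1=E4 v2=B4 v3=B4 downbeat P5
  -> R1 @ bar 1 tick 0 v(0, 1): E3/E4 P8 -> D3/D4 P8 similar
  -> R1 @ bar 1 tick 0 v(2, 3): B4/B4 P1 -> E4/E4 P1 similar
  -> R4 @ bar 1 tick 0 v(0, 2): D3/E4 M2 untreated
  -> R4 @ bar 1 tick 0 v(0, 3): D3/E4 M2 untreated
  -> R1 @ bar 2 tick 0 v(2, 3): E4/E4 P1 -> A3/A3 P1 similar
  -> R4 @ bar 2 tick 0 v(0, 2): B2/A3 m7 untreated
  -> R4 @ bar 2 tick 0 v(0, 3): B2/A3 m7 untreated
  -> R3 @ bar 3 tick 0 v(2, 3): C4 above B3
  -> R4 @ bar 3 tick 0 v(0, 3): A2/B3 M2 untreated
  -> R3 @ bar 3 tick 1 v(2, 3): C4 above B3
  -> R3 @ bar 3 tick 2 v(2, 3): C4 above B3
  -> R3 @ bar 3 tick 3 v(2, 3): C4 above B3
  -> R2 @ bar 4 tick 0 v(1, 2): A3/C4 m3 -> D3/A3 P5 similar
  -> R2 @ bar 4 tick 0 v(1, 3): A3/B3 M2 -> D3/A3 P5 similar
  -> R2 @ bar 4 tick 0 v(2, 3): C4/B3 m2 -> A3/A3 P1 similar
  -> R4 @ bar 4 tick 0 v(0, 2): B2/A3 m7 untreated
  -> R4 @ bar 4 tick 0 v(0, 3): B2/A3 m7 untreated
  -> R2 @ bar 5 tick 0 v(0, 2): B2/A3 m7 -> C3/G4 P5 similar
  -> R3 @ bar 5 tick 0 v(2, 3): G4 above E4
  -> R4 @ bar 5 tick 0 v(0, 1): C3/B3 M7 untreated
  -> R7 @ bar 5 tick 0 v(2,): A3->G4 leap 10st
  -> R3 @ bar 5 tick 1 v(2, 3): G4 above E4
  -> R3 @ bar 5 tick 2 v(2, 3): G4 above E4
  -> R3 @ bar 5 tick 3 v(2, 3): G4 above E4
  -> R1 @ bar 7 tick 0 v(2, 3): F4/F4 P1 -> B4/B4 P1 similar
  -> R2 @ bar 7 tick 0 v(0, 1): D3/B3 M6 -> E3/E4 P8 similar
  -> R2 @ bar 7 tick 0 v(0, 2): D3/F4 m3 -> E3/B4 P5 similar
  -> R2 @ bar 7 tick 0 v(0, 3): D3/F4 m3 -> E3/B4 P5 similar
  -> R2 @ bar 7 tick 0 v(1, 2): B3/F4 TT -> E4/B4 P5 similar
  -> R2 @ bar 7 tick 0 v(1, 3): B3/F4 TT -> E4/B4 P5 similar
  -> R7 @ bar 7 tick 0 v(2,): F4->B4 leap 6st
  -> R7 @ bar 7 tick 0 v(3,): F4->B4 leap 6st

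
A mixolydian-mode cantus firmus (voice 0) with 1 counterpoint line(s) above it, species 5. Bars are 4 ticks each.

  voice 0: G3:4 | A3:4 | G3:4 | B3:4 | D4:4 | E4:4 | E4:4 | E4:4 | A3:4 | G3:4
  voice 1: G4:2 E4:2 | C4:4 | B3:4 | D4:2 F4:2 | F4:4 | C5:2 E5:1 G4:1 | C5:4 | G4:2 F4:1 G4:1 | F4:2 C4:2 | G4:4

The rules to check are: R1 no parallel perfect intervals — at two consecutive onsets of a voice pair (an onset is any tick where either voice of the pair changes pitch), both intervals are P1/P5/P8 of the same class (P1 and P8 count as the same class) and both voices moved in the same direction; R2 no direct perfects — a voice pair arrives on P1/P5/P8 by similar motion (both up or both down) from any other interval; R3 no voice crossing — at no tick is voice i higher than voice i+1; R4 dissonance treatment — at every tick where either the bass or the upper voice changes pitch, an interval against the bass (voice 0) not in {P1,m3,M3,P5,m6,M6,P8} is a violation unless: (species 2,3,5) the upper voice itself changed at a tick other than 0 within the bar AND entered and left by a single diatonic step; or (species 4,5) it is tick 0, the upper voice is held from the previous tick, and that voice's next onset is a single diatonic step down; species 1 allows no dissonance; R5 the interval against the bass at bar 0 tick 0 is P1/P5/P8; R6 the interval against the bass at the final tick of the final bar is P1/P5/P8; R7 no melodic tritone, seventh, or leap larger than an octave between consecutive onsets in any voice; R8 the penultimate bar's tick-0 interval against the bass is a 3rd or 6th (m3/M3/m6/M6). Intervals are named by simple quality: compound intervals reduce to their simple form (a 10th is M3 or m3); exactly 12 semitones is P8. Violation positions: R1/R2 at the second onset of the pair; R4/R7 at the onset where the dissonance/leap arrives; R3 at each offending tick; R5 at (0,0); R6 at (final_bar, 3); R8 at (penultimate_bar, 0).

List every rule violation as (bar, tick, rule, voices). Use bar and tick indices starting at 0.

(3, 2, R4, (0, 1))

bar 0: v0=G3 v1=G4 downbeat P8
bar 1: v0=A3 v1=C4 downbeat m3
bar 2: v0=G3 v1=B3 downbeat M3
bar 3: v0=B3 v1=D4 downbeat m3
bar 4: v0=D4 v1=F4 downbeat m3
bar 5: v0=E4 v1=C5 downbeat m6
bar 6: v0=E4 v1=C5 downbeat m6
bar 7: v0=E4 v1=G4 downbeat m3
bar 8: v0=A3 v1=F4 downbeat m6
bar 9: v0=G3 v1=G4 downbeat P8
  -> R4 @ bar 3 tick 2 v(0, 1): B3/F4 TT untreated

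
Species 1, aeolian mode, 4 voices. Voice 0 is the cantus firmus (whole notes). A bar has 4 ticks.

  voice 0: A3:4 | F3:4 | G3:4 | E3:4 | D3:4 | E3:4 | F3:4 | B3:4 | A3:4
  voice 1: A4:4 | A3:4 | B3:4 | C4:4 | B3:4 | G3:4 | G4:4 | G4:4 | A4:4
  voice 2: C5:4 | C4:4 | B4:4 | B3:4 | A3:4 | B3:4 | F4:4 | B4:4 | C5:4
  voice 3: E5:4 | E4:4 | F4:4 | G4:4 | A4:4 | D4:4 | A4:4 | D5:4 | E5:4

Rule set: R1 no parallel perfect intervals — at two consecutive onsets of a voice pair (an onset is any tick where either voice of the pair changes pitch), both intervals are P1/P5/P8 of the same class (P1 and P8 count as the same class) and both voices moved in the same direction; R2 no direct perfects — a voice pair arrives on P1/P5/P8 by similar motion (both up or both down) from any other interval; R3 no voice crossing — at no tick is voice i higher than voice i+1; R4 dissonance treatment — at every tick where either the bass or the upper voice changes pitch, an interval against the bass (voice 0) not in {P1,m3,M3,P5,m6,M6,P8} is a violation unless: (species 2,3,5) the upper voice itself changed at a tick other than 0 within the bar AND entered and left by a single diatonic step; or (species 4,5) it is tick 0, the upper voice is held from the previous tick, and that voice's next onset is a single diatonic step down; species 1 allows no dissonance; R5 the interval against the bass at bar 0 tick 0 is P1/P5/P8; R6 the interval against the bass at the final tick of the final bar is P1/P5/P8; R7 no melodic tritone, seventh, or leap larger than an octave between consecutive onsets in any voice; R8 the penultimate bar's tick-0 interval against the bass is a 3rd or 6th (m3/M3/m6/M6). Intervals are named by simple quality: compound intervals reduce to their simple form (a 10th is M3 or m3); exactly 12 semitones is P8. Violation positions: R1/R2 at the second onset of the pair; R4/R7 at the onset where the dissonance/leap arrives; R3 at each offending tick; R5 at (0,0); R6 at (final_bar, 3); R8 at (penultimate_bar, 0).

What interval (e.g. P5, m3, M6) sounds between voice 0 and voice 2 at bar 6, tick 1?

P8

voice 0=F3 voice 2=F4 -> P8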